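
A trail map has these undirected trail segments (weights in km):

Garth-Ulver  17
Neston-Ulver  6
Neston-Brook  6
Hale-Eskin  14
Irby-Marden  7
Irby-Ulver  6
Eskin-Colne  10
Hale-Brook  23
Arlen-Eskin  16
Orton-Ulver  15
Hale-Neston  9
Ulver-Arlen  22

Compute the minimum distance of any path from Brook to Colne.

Enumerating some paths:
Brook - Hale - Neston - Ulver - Arlen - Eskin - Colne: 23+9+6+22+16+10 = 86
Brook - Hale - Eskin - Colne: 23+14+10 = 47
Brook - Neston - Ulver - Arlen - Eskin - Colne: 6+6+22+16+10 = 60
Brook - Neston - Hale - Eskin - Colne: 6+9+14+10 = 39
The minimum is 39 km via Brook - Neston - Hale - Eskin - Colne.

39 km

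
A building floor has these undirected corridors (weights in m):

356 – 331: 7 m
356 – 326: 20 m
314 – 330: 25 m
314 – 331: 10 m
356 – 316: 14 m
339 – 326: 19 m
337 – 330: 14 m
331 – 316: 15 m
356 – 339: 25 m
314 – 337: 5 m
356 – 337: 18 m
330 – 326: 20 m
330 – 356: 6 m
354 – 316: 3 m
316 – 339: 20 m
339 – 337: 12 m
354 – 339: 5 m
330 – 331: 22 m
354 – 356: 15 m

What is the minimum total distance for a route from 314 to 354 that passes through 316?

28 m

Best 314 to 316: 314–331–316 costing 25
Best 316 to 354: 316–354 costing 3
Total via 316: 25 + 3 = 28 m.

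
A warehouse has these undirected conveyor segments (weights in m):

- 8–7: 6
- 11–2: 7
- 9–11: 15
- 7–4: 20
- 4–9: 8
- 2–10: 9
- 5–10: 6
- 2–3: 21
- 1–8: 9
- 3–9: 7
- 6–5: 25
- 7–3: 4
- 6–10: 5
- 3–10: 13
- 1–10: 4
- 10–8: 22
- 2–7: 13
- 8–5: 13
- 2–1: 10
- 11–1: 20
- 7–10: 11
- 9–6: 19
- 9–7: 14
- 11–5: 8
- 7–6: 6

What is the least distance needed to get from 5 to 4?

31 m

Shortest distances from 5:
5: 0
10: 6  (via 5)
11: 8  (via 5)
1: 10  (via 10)
6: 11  (via 10)
8: 13  (via 5)
2: 15  (via 10)
7: 17  (via 10)
3: 19  (via 10)
9: 23  (via 11)
4: 31  (via 9)
Shortest route: 5–11–9–4 = 31 m.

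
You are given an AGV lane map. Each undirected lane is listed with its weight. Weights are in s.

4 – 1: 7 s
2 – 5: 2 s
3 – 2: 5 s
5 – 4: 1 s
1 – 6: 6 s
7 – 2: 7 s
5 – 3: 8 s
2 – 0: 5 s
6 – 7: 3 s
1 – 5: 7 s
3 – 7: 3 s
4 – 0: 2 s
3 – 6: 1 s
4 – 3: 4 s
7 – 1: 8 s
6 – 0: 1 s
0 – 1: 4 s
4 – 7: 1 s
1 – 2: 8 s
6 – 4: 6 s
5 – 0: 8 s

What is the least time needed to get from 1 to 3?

Candidate routes:
1 → 6 → 3: 6+1 = 7
1 → 0 → 6 → 3: 4+1+1 = 6
Cheapest is 1 → 0 → 6 → 3 at 6 s.

6 s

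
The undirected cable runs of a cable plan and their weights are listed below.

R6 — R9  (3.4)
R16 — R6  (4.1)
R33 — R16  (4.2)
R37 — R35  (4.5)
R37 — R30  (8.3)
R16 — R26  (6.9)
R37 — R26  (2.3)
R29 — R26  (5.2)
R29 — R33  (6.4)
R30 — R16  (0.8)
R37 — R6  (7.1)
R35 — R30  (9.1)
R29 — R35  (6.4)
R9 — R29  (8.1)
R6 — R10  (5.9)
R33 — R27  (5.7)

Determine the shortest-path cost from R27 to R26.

16.8

Running Dijkstra from R27:
R27: 0
R33: 5.7  (via R27)
R16: 9.9  (via R33)
R30: 10.7  (via R16)
R29: 12.1  (via R33)
R6: 14  (via R16)
R26: 16.8  (via R16)
Shortest route: R27 → R33 → R16 → R26 = 16.8.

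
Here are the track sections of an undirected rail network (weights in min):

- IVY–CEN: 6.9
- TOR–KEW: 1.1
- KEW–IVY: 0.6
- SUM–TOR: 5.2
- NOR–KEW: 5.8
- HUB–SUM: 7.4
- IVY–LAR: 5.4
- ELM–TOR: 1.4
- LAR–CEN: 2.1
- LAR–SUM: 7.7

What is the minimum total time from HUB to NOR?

19.5 min

Settle nodes by increasing distance from HUB:
HUB: 0
SUM: 7.4  (via HUB)
TOR: 12.6  (via SUM)
KEW: 13.7  (via TOR)
ELM: 14  (via TOR)
IVY: 14.3  (via KEW)
LAR: 15.1  (via SUM)
CEN: 17.2  (via LAR)
NOR: 19.5  (via KEW)
Shortest route: HUB–SUM–TOR–KEW–NOR = 19.5 min.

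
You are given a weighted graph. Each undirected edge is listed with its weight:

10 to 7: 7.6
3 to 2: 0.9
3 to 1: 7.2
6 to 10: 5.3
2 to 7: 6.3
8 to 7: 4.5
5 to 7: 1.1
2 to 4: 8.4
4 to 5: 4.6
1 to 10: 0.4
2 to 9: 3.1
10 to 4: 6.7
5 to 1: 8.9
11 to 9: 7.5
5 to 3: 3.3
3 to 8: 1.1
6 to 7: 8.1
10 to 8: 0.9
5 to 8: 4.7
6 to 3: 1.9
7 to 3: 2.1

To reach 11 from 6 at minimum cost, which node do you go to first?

3

Enumerating some paths:
6–3–7–2–9–11: 1.9+2.1+6.3+3.1+7.5 = 20.9
6–10–8–3–2–9–11: 5.3+0.9+1.1+0.9+3.1+7.5 = 18.8
6–3–2–9–11: 1.9+0.9+3.1+7.5 = 13.4
The minimum is 13.4 via 6–3–2–9–11.
So from 6 the first move is to 3.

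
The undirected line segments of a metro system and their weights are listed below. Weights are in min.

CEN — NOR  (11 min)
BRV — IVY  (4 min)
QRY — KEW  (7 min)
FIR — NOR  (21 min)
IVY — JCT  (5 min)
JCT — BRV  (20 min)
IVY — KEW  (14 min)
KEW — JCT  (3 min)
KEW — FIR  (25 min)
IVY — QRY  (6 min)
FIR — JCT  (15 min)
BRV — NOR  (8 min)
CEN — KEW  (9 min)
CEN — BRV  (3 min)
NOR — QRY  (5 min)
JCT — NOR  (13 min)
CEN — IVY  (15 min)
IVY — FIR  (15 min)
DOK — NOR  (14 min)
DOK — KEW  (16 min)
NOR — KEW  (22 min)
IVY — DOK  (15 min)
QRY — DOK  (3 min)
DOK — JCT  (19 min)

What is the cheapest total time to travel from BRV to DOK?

Running Dijkstra from BRV:
BRV: 0
CEN: 3  (via BRV)
IVY: 4  (via BRV)
NOR: 8  (via BRV)
JCT: 9  (via IVY)
QRY: 10  (via IVY)
KEW: 12  (via CEN)
DOK: 13  (via QRY)
Shortest route: BRV → IVY → QRY → DOK = 13 min.

13 min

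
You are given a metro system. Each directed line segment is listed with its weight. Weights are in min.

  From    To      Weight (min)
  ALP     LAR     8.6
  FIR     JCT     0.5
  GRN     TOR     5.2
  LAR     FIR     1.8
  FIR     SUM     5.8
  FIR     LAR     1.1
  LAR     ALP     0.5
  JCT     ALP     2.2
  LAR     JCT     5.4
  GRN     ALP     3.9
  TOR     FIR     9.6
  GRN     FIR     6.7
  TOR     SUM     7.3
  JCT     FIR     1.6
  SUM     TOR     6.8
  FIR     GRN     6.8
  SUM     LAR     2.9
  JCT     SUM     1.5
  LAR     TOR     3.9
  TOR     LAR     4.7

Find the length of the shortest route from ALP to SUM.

Settle nodes by increasing distance from ALP:
ALP: 0
LAR: 8.6  (via ALP)
FIR: 10.4  (via LAR)
JCT: 10.9  (via FIR)
SUM: 12.4  (via JCT)
Shortest route: ALP–LAR–FIR–JCT–SUM = 12.4 min.

12.4 min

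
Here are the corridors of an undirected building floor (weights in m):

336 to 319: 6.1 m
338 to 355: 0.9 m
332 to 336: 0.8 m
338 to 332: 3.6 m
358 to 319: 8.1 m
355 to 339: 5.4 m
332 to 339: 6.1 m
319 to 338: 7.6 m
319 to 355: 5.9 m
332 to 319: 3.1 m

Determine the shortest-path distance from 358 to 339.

Running Dijkstra from 358:
358: 0
319: 8.1  (via 358)
332: 11.2  (via 319)
336: 12  (via 332)
355: 14  (via 319)
338: 14.8  (via 332)
339: 17.3  (via 332)
Shortest route: 358 → 319 → 332 → 339 = 17.3 m.

17.3 m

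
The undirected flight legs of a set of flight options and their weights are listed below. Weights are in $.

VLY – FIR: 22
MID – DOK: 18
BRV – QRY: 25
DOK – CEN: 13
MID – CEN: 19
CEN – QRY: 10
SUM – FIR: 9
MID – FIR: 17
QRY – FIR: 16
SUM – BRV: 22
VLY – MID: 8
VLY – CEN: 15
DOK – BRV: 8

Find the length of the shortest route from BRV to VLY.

$34

Shortest distances from BRV:
BRV: 0
DOK: 8  (via BRV)
CEN: 21  (via DOK)
SUM: 22  (via BRV)
QRY: 25  (via BRV)
MID: 26  (via DOK)
FIR: 31  (via SUM)
VLY: 34  (via MID)
Shortest route: BRV → DOK → MID → VLY = $34.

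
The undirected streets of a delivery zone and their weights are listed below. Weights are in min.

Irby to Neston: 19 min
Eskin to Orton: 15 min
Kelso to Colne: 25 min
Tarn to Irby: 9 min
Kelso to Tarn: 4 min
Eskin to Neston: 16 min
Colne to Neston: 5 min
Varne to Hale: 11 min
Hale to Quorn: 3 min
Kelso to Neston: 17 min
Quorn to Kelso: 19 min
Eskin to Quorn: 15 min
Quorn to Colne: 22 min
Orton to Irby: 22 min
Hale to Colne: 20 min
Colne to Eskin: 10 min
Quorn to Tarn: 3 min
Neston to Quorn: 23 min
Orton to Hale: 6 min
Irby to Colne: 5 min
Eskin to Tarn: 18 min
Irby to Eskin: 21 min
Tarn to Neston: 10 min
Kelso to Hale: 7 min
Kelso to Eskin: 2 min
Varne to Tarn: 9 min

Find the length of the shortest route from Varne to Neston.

Compare a few routes:
Varne - Hale - Quorn - Tarn - Neston: 11+3+3+10 = 27
Varne - Tarn - Neston: 9+10 = 19
The minimum is 19 min via Varne - Tarn - Neston.

19 min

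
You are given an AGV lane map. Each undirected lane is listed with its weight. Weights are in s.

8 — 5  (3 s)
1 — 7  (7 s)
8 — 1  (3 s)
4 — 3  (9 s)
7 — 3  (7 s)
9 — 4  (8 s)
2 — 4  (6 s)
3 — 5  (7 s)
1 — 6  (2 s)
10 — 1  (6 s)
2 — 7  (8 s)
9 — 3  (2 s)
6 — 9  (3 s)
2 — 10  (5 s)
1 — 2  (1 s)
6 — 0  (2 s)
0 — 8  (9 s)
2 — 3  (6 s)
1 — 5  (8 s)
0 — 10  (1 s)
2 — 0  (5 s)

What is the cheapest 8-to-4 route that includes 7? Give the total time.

Shortest 8→7: 8–1–7 = 10
Shortest 7→4: 7–2–4 = 14
Total via 7: 10 + 14 = 24 s.

24 s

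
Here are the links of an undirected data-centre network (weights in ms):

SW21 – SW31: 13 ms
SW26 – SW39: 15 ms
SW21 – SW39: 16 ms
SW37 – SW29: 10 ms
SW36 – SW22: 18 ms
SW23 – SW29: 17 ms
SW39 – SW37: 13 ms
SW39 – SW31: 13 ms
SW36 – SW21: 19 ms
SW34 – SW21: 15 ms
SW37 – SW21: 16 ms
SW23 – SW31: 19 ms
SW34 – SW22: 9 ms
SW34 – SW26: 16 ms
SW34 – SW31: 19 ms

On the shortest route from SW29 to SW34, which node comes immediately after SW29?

Candidate routes:
SW29 - SW37 - SW39 - SW26 - SW34: 10+13+15+16 = 54
SW29 - SW37 - SW21 - SW34: 10+16+15 = 41
SW29 - SW37 - SW39 - SW21 - SW34: 10+13+16+15 = 54
SW29 - SW37 - SW39 - SW31 - SW34: 10+13+13+19 = 55
The minimum is 41 ms via SW29 - SW37 - SW21 - SW34.
So from SW29 the first move is to SW37.

SW37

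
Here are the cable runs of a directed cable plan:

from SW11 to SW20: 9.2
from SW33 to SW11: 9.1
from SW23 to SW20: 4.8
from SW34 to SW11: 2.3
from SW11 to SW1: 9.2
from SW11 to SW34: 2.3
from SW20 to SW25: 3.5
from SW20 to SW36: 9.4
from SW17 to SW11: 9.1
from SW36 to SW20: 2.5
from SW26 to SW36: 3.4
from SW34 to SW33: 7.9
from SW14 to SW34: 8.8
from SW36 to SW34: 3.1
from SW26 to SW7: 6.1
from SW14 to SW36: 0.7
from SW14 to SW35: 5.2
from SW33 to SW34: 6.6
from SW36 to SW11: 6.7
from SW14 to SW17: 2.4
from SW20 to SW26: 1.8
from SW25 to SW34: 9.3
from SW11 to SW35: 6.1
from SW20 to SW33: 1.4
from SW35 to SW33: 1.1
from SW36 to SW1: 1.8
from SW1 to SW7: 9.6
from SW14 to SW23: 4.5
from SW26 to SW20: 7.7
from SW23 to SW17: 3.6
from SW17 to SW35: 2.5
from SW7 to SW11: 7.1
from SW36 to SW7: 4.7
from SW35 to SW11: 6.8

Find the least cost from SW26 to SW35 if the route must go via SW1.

28

Shortest SW26→SW1: SW26–SW36–SW1 = 5.2
Best SW1 to SW35: SW1–SW7–SW11–SW35 costing 22.8
Total via SW1: 5.2 + 22.8 = 28.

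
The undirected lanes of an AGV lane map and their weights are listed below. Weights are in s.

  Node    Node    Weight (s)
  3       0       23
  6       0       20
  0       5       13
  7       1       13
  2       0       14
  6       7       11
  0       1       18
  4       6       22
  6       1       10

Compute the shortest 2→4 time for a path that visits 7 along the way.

Best 2 to 7: 2 → 0 → 1 → 7 costing 45
Shortest 7→4: 7 → 6 → 4 = 33
Total via 7: 45 + 33 = 78 s.

78 s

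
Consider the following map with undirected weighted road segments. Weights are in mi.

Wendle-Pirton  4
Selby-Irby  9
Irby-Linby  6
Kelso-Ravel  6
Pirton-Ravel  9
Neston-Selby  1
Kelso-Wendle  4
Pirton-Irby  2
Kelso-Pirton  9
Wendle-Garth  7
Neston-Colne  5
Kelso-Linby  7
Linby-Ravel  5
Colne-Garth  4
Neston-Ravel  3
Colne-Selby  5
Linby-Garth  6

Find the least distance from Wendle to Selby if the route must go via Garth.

Best Wendle to Garth: Wendle → Garth costing 7
Best Garth to Selby: Garth → Colne → Selby costing 9
Total via Garth: 7 + 9 = 16 mi.

16 mi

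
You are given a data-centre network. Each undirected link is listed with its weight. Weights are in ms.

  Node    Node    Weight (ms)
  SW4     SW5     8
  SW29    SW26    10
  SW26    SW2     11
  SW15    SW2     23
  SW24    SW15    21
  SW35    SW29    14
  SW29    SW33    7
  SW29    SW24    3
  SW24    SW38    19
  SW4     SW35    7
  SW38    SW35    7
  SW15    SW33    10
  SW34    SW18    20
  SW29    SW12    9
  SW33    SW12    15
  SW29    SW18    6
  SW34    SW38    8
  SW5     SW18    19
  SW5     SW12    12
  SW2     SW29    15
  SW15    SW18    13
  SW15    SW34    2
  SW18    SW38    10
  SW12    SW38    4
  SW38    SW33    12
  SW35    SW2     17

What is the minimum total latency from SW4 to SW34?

22 ms

Candidate routes:
SW4 → SW35 → SW38 → SW34: 7+7+8 = 22
SW4 → SW35 → SW38 → SW33 → SW15 → SW34: 7+7+12+10+2 = 38
SW4 → SW5 → SW12 → SW38 → SW34: 8+12+4+8 = 32
Cheapest is SW4 → SW35 → SW38 → SW34 at 22 ms.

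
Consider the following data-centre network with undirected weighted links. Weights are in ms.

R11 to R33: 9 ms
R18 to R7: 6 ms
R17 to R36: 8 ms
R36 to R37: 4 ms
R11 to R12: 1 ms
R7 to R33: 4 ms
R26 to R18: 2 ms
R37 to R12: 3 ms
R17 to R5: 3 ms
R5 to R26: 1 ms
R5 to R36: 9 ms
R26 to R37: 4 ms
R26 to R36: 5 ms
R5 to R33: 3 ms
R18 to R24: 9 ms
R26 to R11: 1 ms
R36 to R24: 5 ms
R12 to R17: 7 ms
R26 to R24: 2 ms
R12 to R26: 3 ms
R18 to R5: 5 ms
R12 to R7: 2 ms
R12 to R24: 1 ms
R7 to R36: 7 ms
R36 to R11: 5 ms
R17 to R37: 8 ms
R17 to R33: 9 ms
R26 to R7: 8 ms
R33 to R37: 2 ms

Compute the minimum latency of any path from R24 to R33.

6 ms

Running Dijkstra from R24:
R24: 0
R12: 1  (via R24)
R11: 2  (via R12)
R26: 2  (via R24)
R7: 3  (via R12)
R5: 3  (via R26)
R18: 4  (via R26)
R37: 4  (via R12)
R36: 5  (via R24)
R33: 6  (via R5)
Shortest route: R24–R26–R5–R33 = 6 ms.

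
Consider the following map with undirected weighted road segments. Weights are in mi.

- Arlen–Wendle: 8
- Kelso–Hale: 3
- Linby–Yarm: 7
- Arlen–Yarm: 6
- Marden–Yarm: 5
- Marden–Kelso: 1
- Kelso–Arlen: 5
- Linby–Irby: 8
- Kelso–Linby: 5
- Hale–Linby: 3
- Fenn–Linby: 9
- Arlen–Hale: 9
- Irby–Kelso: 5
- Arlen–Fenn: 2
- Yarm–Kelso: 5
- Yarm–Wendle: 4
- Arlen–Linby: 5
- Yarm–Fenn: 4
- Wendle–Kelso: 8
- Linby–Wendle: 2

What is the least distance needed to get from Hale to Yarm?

8 mi

Running Dijkstra from Hale:
Hale: 0
Kelso: 3  (via Hale)
Linby: 3  (via Hale)
Marden: 4  (via Kelso)
Wendle: 5  (via Linby)
Irby: 8  (via Kelso)
Arlen: 8  (via Kelso)
Yarm: 8  (via Kelso)
Shortest route: Hale–Kelso–Yarm = 8 mi.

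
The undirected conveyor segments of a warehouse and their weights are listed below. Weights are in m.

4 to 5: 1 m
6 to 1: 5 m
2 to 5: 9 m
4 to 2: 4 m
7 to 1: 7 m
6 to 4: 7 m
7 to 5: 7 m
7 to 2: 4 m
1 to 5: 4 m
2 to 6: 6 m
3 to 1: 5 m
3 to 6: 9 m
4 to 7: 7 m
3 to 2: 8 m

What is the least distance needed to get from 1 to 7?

7 m

Compare a few routes:
1 - 5 - 4 - 7: 4+1+7 = 12
1 - 7: 7 = 7
1 - 5 - 7: 4+7 = 11
The minimum is 7 m via 1 - 7.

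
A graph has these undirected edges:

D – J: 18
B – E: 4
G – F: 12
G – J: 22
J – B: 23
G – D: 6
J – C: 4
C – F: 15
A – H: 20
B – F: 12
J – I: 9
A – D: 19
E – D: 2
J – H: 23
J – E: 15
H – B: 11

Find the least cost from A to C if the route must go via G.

51

Shortest A→G: A → D → G = 25
Shortest G→C: G → J → C = 26
Total via G: 25 + 26 = 51.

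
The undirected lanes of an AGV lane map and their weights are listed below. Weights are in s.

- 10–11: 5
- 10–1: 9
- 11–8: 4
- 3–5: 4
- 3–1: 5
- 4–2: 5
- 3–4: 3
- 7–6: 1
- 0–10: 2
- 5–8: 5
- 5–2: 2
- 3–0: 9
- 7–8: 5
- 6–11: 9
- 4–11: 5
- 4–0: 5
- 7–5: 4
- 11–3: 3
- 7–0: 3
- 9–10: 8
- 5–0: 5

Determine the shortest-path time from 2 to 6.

7 s

Shortest distances from 2:
2: 0
5: 2  (via 2)
4: 5  (via 2)
3: 6  (via 5)
7: 6  (via 5)
0: 7  (via 5)
6: 7  (via 7)
Shortest route: 2–5–7–6 = 7 s.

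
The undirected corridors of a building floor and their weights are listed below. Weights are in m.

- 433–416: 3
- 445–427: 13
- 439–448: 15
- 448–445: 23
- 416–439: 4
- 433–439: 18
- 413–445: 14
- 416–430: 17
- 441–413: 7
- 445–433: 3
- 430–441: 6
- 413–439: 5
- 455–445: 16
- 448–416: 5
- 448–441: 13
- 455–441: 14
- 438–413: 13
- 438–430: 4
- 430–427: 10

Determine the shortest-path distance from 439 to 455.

Candidate routes:
439 - 416 - 433 - 445 - 455: 4+3+3+16 = 26
439 - 413 - 445 - 455: 5+14+16 = 35
Cheapest is 439 - 416 - 433 - 445 - 455 at 26 m.

26 m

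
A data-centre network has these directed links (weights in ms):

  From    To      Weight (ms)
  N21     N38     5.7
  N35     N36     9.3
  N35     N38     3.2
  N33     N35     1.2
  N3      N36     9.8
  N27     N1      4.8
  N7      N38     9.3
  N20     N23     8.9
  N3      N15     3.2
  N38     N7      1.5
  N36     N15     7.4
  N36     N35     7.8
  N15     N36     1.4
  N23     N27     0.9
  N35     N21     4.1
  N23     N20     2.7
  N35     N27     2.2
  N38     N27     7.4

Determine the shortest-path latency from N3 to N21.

16.5 ms

Enumerating some paths:
N3 - N36 - N35 - N21: 9.8+7.8+4.1 = 21.7
N3 - N15 - N36 - N35 - N21: 3.2+1.4+7.8+4.1 = 16.5
The minimum is 16.5 ms via N3 - N15 - N36 - N35 - N21.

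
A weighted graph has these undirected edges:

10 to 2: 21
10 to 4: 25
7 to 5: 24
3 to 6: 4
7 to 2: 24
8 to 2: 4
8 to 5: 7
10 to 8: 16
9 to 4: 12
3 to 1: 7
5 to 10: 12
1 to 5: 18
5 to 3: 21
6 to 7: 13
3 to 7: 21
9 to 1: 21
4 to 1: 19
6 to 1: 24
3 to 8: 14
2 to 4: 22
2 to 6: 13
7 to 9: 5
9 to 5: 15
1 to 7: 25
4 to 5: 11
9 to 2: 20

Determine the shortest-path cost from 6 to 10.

33

Candidate routes:
6–2–8–5–10: 13+4+7+12 = 36
6–2–10: 13+21 = 34
6–3–8–10: 4+14+16 = 34
6–2–8–10: 13+4+16 = 33
The minimum is 33 via 6–2–8–10.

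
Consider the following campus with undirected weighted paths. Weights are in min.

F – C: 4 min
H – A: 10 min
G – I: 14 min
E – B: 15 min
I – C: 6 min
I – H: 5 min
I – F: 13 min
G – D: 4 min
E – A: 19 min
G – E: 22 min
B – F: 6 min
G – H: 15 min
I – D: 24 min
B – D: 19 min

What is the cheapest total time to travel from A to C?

21 min

Enumerating some paths:
A–H–I–C: 10+5+6 = 21
A–H–I–F–C: 10+5+13+4 = 32
The minimum is 21 min via A–H–I–C.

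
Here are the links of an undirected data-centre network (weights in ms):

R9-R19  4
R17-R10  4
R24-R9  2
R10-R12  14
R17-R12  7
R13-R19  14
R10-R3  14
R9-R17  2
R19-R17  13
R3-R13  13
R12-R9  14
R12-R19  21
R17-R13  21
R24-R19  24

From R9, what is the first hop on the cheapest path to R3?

Candidate routes:
R9 - R17 - R10 - R3: 2+4+14 = 20
R9 - R19 - R17 - R10 - R3: 4+13+4+14 = 35
R9 - R19 - R13 - R3: 4+14+13 = 31
R9 - R17 - R13 - R3: 2+21+13 = 36
Cheapest is R9 - R17 - R10 - R3 at 20 ms.
So from R9 the first move is to R17.

R17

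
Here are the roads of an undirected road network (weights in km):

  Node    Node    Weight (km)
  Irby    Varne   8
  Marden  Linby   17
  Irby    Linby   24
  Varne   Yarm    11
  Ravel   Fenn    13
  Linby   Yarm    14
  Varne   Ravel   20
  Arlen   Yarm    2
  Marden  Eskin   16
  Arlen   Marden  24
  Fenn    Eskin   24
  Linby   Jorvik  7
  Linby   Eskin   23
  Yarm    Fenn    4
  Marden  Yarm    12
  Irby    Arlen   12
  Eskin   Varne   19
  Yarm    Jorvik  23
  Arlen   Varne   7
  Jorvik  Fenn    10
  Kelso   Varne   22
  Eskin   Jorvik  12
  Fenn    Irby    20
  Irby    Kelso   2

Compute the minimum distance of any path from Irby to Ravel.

28 km

Enumerating some paths:
Irby - Arlen - Yarm - Fenn - Ravel: 12+2+4+13 = 31
Irby - Varne - Ravel: 8+20 = 28
The minimum is 28 km via Irby - Varne - Ravel.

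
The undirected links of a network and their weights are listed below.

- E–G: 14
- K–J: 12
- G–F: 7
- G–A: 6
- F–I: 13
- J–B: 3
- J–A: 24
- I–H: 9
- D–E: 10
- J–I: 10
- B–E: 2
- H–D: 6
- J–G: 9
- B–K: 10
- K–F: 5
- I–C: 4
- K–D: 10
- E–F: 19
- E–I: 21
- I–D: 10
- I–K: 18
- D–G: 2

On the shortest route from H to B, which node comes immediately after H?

D

Compare a few routes:
H–D–G–J–B: 6+2+9+3 = 20
H–D–E–B: 6+10+2 = 18
H–I–J–B: 9+10+3 = 22
Cheapest is H–D–E–B at 18.
So from H the first move is to D.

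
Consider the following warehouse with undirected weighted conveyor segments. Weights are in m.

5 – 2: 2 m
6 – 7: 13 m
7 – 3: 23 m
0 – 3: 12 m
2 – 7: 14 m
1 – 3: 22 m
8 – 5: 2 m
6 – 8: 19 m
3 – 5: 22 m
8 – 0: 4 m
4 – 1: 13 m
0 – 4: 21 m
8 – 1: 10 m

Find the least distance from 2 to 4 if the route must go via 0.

Best 2 to 0: 2 → 5 → 8 → 0 costing 8
Best 0 to 4: 0 → 4 costing 21
Total via 0: 8 + 21 = 29 m.

29 m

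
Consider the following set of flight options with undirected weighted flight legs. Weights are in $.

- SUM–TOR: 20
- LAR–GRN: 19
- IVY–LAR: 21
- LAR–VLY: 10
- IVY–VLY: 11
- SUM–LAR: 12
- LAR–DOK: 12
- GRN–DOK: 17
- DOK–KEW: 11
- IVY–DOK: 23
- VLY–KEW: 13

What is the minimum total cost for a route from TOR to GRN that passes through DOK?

Best TOR to DOK: TOR → SUM → LAR → DOK costing 44
Shortest DOK→GRN: DOK → GRN = 17
Total via DOK: 44 + 17 = $61.

$61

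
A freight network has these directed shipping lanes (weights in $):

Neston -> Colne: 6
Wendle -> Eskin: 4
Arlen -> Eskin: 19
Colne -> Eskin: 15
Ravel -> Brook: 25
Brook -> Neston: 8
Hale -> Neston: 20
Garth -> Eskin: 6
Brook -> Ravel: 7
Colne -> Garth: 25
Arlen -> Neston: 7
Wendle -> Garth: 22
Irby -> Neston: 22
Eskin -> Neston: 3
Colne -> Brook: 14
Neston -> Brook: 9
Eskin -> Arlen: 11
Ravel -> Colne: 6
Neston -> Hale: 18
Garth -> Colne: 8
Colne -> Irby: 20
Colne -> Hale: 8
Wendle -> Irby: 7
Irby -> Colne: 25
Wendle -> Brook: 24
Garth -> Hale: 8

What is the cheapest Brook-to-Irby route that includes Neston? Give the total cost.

$34

Best Brook to Neston: Brook–Neston costing 8
Shortest Neston→Irby: Neston–Colne–Irby = 26
Total via Neston: 8 + 26 = $34.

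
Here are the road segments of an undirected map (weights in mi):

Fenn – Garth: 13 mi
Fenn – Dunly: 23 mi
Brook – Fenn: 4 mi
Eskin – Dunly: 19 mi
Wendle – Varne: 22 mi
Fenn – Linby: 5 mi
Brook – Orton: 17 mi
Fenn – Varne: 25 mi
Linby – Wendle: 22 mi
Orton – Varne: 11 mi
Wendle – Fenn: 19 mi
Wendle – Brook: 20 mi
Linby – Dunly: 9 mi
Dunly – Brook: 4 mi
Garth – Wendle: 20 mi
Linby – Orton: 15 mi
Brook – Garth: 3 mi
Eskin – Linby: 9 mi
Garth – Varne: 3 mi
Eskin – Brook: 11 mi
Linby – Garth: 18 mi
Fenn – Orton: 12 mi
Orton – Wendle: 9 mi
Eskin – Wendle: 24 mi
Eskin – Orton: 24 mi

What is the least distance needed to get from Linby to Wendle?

22 mi

Running Dijkstra from Linby:
Linby: 0
Fenn: 5  (via Linby)
Brook: 9  (via Fenn)
Eskin: 9  (via Linby)
Dunly: 9  (via Linby)
Garth: 12  (via Brook)
Varne: 15  (via Garth)
Orton: 15  (via Linby)
Wendle: 22  (via Linby)
Shortest route: Linby–Wendle = 22 mi.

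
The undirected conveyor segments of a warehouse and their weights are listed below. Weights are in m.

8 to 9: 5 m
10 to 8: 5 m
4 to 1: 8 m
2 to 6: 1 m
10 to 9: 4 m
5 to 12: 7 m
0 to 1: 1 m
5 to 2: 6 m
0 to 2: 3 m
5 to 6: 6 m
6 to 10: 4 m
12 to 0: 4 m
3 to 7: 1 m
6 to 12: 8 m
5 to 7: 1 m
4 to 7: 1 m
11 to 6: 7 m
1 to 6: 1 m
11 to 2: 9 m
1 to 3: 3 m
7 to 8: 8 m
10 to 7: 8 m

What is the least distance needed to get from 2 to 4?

Running Dijkstra from 2:
2: 0
6: 1  (via 2)
1: 2  (via 6)
0: 3  (via 2)
3: 5  (via 1)
10: 5  (via 6)
5: 6  (via 2)
7: 6  (via 3)
4: 7  (via 7)
Shortest route: 2–6–1–3–7–4 = 7 m.

7 m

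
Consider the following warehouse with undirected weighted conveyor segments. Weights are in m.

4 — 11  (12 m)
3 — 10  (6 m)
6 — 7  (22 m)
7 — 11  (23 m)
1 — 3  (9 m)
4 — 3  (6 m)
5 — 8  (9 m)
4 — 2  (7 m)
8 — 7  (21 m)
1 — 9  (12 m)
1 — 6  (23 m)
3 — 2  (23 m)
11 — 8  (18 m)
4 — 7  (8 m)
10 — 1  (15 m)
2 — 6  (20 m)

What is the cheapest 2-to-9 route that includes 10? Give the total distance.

46 m

Best 2 to 10: 2 → 4 → 3 → 10 costing 19
Best 10 to 9: 10 → 1 → 9 costing 27
Total via 10: 19 + 27 = 46 m.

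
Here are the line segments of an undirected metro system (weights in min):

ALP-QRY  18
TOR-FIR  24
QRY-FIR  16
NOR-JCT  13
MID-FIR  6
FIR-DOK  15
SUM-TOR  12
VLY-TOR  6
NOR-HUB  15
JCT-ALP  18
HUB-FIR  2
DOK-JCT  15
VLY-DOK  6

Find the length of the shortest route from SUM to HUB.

Running Dijkstra from SUM:
SUM: 0
TOR: 12  (via SUM)
VLY: 18  (via TOR)
DOK: 24  (via VLY)
FIR: 36  (via TOR)
HUB: 38  (via FIR)
Shortest route: SUM–TOR–FIR–HUB = 38 min.

38 min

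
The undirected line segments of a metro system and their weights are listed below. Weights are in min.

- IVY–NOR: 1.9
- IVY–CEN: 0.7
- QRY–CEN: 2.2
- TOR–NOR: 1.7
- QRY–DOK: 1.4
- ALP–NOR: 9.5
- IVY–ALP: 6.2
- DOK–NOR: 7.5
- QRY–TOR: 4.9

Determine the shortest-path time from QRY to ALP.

Enumerating some paths:
QRY–CEN–IVY–ALP: 2.2+0.7+6.2 = 9.1
QRY–TOR–NOR–IVY–ALP: 4.9+1.7+1.9+6.2 = 14.7
QRY–CEN–IVY–NOR–ALP: 2.2+0.7+1.9+9.5 = 14.3
QRY–TOR–NOR–ALP: 4.9+1.7+9.5 = 16.1
Cheapest is QRY–CEN–IVY–ALP at 9.1 min.

9.1 min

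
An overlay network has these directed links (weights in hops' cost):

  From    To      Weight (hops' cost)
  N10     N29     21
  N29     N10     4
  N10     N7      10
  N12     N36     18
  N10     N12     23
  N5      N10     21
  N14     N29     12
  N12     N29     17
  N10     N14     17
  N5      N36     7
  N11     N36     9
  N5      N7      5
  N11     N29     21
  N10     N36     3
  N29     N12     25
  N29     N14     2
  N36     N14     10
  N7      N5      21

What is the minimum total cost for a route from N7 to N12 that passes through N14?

Best N7 to N14: N7–N5–N36–N14 costing 38
Shortest N14→N12: N14–N29–N12 = 37
Total via N14: 38 + 37 = 75 hops' cost.

75 hops' cost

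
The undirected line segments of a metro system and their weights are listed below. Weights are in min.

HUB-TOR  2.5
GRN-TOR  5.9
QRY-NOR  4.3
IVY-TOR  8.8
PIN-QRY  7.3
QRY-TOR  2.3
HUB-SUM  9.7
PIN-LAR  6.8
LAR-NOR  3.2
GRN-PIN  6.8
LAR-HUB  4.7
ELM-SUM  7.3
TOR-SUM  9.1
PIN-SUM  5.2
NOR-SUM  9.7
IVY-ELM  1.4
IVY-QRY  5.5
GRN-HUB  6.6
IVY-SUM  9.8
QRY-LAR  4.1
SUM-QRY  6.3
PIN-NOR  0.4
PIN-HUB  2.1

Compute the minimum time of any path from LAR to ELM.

Shortest distances from LAR:
LAR: 0
NOR: 3.2  (via LAR)
PIN: 3.6  (via NOR)
QRY: 4.1  (via LAR)
HUB: 4.7  (via LAR)
TOR: 6.4  (via QRY)
SUM: 8.8  (via PIN)
IVY: 9.6  (via QRY)
GRN: 10.4  (via PIN)
ELM: 11  (via IVY)
Shortest route: LAR → QRY → IVY → ELM = 11 min.

11 min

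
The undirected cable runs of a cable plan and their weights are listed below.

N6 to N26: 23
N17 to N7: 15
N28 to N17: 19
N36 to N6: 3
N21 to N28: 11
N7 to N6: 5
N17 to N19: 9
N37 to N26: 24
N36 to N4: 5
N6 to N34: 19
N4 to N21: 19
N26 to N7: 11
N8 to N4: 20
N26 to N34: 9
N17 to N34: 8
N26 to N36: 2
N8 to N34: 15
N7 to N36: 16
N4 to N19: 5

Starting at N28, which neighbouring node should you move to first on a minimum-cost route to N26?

N17

Candidate routes:
N28 - N21 - N4 - N36 - N26: 11+19+5+2 = 37
N28 - N17 - N7 - N6 - N36 - N26: 19+15+5+3+2 = 44
N28 - N17 - N34 - N26: 19+8+9 = 36
N28 - N17 - N19 - N4 - N36 - N26: 19+9+5+5+2 = 40
The minimum is 36 via N28 - N17 - N34 - N26.
So from N28 the first move is to N17.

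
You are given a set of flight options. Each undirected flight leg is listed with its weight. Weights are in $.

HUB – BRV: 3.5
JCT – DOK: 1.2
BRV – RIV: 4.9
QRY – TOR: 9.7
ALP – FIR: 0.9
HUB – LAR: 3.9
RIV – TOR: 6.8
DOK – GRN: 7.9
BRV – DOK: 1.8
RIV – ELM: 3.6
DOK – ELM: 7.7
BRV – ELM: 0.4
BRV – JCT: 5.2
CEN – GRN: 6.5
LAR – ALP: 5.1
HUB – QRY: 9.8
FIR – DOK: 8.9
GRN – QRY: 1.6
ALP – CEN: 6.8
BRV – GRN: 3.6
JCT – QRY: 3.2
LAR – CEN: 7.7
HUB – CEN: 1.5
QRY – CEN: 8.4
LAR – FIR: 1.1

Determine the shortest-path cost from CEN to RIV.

Compare a few routes:
CEN → GRN → BRV → RIV: 6.5+3.6+4.9 = 15
CEN → HUB → BRV → RIV: 1.5+3.5+4.9 = 9.9
CEN → HUB → BRV → ELM → RIV: 1.5+3.5+0.4+3.6 = 9
CEN → GRN → BRV → ELM → RIV: 6.5+3.6+0.4+3.6 = 14.1
The minimum is $9 via CEN → HUB → BRV → ELM → RIV.

$9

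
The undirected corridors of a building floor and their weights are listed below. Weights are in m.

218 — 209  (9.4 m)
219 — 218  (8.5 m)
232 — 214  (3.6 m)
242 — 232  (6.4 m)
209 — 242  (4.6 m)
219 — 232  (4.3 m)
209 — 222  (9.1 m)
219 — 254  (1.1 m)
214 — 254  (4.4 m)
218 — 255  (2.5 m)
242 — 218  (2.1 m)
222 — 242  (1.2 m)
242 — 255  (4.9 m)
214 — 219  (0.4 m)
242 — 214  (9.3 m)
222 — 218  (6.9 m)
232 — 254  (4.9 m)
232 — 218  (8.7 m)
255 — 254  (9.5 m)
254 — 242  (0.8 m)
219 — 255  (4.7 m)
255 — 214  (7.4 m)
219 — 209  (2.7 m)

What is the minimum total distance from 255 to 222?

Settle nodes by increasing distance from 255:
255: 0
218: 2.5  (via 255)
242: 4.6  (via 218)
219: 4.7  (via 255)
214: 5.1  (via 219)
254: 5.4  (via 242)
222: 5.8  (via 242)
Shortest route: 255–218–242–222 = 5.8 m.

5.8 m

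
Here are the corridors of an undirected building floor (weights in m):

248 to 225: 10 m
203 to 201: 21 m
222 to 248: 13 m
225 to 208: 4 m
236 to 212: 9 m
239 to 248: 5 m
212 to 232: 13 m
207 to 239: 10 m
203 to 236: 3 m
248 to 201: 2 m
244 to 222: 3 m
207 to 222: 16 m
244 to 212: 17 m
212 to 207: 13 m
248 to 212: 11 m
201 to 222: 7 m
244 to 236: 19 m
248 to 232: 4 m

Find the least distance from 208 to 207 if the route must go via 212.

Best 208 to 212: 208–225–248–212 costing 25
Shortest 212→207: 212–207 = 13
Total via 212: 25 + 13 = 38 m.

38 m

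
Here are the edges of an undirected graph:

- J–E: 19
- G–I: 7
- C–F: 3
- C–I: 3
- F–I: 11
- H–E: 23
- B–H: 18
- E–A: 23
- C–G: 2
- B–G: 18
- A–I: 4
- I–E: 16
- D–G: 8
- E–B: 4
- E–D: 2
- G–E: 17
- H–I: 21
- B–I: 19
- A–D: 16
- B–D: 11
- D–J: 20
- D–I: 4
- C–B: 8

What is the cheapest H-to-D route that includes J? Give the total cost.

61

Best H to J: H–B–E–J costing 41
Shortest J→D: J–D = 20
Total via J: 41 + 20 = 61.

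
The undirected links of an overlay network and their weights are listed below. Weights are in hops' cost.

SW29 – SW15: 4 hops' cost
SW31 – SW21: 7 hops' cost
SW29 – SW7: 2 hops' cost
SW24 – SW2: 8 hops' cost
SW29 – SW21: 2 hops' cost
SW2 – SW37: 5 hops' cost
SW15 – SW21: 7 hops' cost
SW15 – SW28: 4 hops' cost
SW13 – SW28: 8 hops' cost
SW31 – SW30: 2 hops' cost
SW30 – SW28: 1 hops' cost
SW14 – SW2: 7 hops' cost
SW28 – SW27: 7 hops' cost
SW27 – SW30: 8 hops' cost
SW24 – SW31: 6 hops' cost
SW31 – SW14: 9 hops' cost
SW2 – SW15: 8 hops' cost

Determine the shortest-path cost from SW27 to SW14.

19 hops' cost

Compare a few routes:
SW27 → SW30 → SW31 → SW14: 8+2+9 = 19
SW27 → SW28 → SW15 → SW2 → SW14: 7+4+8+7 = 26
SW27 → SW30 → SW31 → SW24 → SW2 → SW14: 8+2+6+8+7 = 31
SW27 → SW30 → SW28 → SW15 → SW2 → SW14: 8+1+4+8+7 = 28
The minimum is 19 hops' cost via SW27 → SW30 → SW31 → SW14.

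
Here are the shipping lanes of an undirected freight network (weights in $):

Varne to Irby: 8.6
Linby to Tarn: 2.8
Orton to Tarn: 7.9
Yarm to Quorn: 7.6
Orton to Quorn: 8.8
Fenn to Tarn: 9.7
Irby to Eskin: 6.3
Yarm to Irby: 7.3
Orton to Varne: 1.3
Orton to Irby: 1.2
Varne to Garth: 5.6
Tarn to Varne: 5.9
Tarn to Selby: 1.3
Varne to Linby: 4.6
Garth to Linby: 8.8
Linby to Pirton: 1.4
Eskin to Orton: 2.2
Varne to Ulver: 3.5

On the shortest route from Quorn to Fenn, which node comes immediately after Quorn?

Orton

Candidate routes:
Quorn - Orton - Varne - Tarn - Fenn: 8.8+1.3+5.9+9.7 = 25.7
Quorn - Orton - Tarn - Fenn: 8.8+7.9+9.7 = 26.4
The minimum is $25.7 via Quorn - Orton - Varne - Tarn - Fenn.
So from Quorn the first move is to Orton.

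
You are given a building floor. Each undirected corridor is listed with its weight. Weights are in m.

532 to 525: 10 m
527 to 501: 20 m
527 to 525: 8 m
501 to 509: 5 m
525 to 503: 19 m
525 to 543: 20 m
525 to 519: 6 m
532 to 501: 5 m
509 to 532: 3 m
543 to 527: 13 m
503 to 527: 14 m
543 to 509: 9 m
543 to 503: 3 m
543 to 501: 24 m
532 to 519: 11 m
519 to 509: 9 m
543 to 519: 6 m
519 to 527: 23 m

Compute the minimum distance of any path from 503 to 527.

Settle nodes by increasing distance from 503:
503: 0
543: 3  (via 503)
519: 9  (via 543)
509: 12  (via 543)
527: 14  (via 503)
Shortest route: 503–527 = 14 m.

14 m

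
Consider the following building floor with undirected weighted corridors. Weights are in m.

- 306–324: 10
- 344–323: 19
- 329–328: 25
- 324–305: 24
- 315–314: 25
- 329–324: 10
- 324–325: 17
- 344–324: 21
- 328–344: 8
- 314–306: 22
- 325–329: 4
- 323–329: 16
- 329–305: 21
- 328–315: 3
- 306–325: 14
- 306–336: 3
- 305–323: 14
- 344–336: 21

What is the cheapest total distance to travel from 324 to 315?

Running Dijkstra from 324:
324: 0
329: 10  (via 324)
306: 10  (via 324)
336: 13  (via 306)
325: 14  (via 329)
344: 21  (via 324)
305: 24  (via 324)
323: 26  (via 329)
328: 29  (via 344)
315: 32  (via 328)
Shortest route: 324 → 344 → 328 → 315 = 32 m.

32 m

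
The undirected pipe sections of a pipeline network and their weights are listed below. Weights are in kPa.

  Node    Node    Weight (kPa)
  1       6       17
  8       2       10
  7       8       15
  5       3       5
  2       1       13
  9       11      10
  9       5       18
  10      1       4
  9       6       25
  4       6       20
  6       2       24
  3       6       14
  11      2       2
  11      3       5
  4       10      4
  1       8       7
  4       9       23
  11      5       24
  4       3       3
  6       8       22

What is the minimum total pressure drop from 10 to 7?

Candidate routes:
10 → 4 → 3 → 11 → 2 → 8 → 7: 4+3+5+2+10+15 = 39
10 → 1 → 8 → 7: 4+7+15 = 26
Cheapest is 10 → 1 → 8 → 7 at 26 kPa.

26 kPa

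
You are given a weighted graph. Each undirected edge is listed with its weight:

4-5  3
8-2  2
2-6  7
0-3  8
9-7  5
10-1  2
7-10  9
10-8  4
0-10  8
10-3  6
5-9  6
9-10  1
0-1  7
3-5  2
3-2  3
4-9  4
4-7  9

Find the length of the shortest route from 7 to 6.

Running Dijkstra from 7:
7: 0
9: 5  (via 7)
10: 6  (via 9)
1: 8  (via 10)
4: 9  (via 7)
8: 10  (via 10)
5: 11  (via 9)
2: 12  (via 8)
3: 12  (via 10)
0: 14  (via 10)
6: 19  (via 2)
Shortest route: 7–9–10–8–2–6 = 19.

19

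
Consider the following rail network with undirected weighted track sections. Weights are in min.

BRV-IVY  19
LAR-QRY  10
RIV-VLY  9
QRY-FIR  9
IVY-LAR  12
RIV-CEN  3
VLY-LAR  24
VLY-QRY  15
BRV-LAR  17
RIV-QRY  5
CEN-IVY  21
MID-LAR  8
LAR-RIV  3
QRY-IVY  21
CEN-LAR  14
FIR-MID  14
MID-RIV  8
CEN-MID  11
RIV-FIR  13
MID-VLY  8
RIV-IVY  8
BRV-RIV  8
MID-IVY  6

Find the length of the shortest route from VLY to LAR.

Shortest distances from VLY:
VLY: 0
MID: 8  (via VLY)
RIV: 9  (via VLY)
LAR: 12  (via RIV)
Shortest route: VLY → RIV → LAR = 12 min.

12 min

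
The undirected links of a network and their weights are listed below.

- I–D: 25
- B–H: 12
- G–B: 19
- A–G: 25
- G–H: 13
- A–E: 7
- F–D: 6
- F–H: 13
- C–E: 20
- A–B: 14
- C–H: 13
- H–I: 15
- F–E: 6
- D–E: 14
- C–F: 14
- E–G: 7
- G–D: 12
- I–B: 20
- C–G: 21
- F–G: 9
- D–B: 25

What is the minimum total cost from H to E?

Running Dijkstra from H:
H: 0
B: 12  (via H)
C: 13  (via H)
F: 13  (via H)
G: 13  (via H)
I: 15  (via H)
D: 19  (via F)
E: 19  (via F)
Shortest route: H → F → E = 19.

19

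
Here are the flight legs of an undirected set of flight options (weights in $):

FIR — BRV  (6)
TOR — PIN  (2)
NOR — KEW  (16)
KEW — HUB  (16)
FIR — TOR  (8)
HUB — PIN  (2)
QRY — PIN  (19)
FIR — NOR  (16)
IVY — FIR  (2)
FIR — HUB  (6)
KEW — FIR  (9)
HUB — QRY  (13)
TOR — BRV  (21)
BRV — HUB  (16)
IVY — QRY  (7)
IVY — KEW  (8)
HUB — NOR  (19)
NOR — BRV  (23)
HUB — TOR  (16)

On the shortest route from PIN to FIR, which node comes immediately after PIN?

Candidate routes:
PIN–TOR–FIR: 2+8 = 10
PIN–HUB–FIR: 2+6 = 8
The minimum is $8 via PIN–HUB–FIR.
So from PIN the first move is to HUB.

HUB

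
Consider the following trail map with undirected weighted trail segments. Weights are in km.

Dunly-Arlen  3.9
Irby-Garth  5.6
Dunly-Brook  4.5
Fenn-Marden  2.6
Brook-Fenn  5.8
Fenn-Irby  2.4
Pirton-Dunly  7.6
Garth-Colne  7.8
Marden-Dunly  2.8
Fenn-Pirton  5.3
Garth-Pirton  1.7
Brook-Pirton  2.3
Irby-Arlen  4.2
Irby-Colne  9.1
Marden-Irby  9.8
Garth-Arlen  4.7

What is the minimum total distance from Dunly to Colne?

Compare a few routes:
Dunly–Pirton–Garth–Colne: 7.6+1.7+7.8 = 17.1
Dunly–Brook–Pirton–Garth–Colne: 4.5+2.3+1.7+7.8 = 16.3
Dunly–Marden–Fenn–Irby–Colne: 2.8+2.6+2.4+9.1 = 16.9
Dunly–Arlen–Garth–Colne: 3.9+4.7+7.8 = 16.4
Cheapest is Dunly–Brook–Pirton–Garth–Colne at 16.3 km.

16.3 km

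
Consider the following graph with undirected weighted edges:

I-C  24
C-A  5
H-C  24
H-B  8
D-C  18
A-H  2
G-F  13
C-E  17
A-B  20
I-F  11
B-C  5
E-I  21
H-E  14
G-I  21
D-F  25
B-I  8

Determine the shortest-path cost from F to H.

Running Dijkstra from F:
F: 0
I: 11  (via F)
G: 13  (via F)
B: 19  (via I)
C: 24  (via B)
D: 25  (via F)
H: 27  (via B)
Shortest route: F–I–B–H = 27.

27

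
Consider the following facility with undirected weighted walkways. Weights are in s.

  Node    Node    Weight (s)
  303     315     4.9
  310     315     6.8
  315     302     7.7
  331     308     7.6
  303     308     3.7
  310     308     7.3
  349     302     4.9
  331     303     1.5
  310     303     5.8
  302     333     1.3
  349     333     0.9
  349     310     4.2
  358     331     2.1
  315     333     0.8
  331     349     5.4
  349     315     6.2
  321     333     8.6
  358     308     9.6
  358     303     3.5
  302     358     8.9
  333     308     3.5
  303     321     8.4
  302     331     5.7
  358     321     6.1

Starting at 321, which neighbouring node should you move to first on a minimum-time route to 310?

333

Enumerating some paths:
321–333–349–310: 8.6+0.9+4.2 = 13.7
321–303–310: 8.4+5.8 = 14.2
321–358–303–310: 6.1+3.5+5.8 = 15.4
The minimum is 13.7 s via 321–333–349–310.
So from 321 the first move is to 333.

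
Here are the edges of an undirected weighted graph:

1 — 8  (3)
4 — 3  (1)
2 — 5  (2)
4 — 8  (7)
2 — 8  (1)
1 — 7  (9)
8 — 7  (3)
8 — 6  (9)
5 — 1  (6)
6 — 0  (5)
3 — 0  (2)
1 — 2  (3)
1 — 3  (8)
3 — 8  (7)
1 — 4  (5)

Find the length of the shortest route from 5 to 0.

Enumerating some paths:
5 - 2 - 8 - 4 - 3 - 0: 2+1+7+1+2 = 13
5 - 2 - 1 - 4 - 3 - 0: 2+3+5+1+2 = 13
5 - 2 - 8 - 3 - 0: 2+1+7+2 = 12
5 - 2 - 8 - 1 - 4 - 3 - 0: 2+1+3+5+1+2 = 14
Cheapest is 5 - 2 - 8 - 3 - 0 at 12.

12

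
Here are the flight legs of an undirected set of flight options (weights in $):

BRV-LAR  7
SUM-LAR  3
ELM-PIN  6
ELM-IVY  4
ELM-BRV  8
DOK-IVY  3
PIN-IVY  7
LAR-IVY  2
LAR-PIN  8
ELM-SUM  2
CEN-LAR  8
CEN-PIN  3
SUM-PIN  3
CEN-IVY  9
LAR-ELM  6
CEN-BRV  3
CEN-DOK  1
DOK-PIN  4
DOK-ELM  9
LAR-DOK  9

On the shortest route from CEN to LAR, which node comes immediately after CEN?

Compare a few routes:
CEN → DOK → IVY → LAR: 1+3+2 = 6
CEN → PIN → SUM → LAR: 3+3+3 = 9
CEN → LAR: 8 = 8
CEN → BRV → LAR: 3+7 = 10
The minimum is $6 via CEN → DOK → IVY → LAR.
So from CEN the first move is to DOK.

DOK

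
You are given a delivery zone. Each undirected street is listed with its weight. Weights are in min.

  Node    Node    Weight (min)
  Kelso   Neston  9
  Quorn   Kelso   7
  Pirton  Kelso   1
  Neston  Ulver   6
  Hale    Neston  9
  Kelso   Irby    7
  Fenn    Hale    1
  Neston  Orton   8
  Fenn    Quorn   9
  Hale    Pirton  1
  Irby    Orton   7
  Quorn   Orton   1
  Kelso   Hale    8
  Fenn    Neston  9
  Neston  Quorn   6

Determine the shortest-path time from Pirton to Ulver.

Shortest distances from Pirton:
Pirton: 0
Kelso: 1  (via Pirton)
Hale: 1  (via Pirton)
Fenn: 2  (via Hale)
Quorn: 8  (via Kelso)
Irby: 8  (via Kelso)
Orton: 9  (via Quorn)
Neston: 10  (via Kelso)
Ulver: 16  (via Neston)
Shortest route: Pirton → Kelso → Neston → Ulver = 16 min.

16 min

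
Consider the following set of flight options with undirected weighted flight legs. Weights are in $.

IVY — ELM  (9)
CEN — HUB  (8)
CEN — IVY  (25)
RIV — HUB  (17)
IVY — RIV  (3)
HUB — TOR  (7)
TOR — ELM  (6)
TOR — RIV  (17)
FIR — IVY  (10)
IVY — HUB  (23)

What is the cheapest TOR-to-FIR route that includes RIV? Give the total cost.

$30

Shortest TOR→RIV: TOR–RIV = 17
Best RIV to FIR: RIV–IVY–FIR costing 13
Total via RIV: 17 + 13 = $30.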